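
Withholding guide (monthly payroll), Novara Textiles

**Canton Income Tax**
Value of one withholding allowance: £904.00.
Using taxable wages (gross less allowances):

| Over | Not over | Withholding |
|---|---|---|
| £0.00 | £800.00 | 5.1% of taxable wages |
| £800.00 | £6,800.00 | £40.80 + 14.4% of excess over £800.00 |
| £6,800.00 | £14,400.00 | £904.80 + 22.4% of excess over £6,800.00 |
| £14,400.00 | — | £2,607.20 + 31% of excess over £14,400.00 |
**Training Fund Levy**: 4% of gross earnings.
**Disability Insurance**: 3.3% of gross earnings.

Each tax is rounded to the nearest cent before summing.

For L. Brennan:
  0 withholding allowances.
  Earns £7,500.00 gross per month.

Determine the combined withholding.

Canton Income Tax: taxable = £7,500.00
  £904.80 + 22.4% × (£7,500.00 − £6,800.00) = £904.80 + 22.4% × £700.00 = £1,061.60
Training Fund Levy: 4% × £7,500.00 = £300.00
Disability Insurance: 3.3% × £7,500.00 = £247.50
Total: £1,061.60 + £300.00 + £247.50 = £1,609.10

£1,609.10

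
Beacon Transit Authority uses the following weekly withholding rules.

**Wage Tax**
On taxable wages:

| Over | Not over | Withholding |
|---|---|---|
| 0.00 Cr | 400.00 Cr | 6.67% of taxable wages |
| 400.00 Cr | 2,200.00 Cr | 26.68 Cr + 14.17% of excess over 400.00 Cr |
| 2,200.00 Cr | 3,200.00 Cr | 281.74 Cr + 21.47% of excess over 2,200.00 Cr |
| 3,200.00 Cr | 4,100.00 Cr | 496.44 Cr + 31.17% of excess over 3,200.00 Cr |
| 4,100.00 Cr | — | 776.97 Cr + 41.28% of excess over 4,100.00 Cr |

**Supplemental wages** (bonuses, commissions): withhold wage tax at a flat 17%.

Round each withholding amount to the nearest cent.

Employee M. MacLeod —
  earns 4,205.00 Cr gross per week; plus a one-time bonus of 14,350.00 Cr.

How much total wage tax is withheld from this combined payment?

Wage Tax: taxable = 4,205.00 Cr
  776.97 Cr + 41.28% × (4,205.00 Cr − 4,100.00 Cr) = 776.97 Cr + 41.28% × 105.00 Cr = 820.31 Cr
Supplemental (17% flat on bonus): 17% × 14,350.00 Cr = 2,439.50 Cr
Total wage tax: 820.31 Cr + 2,439.50 Cr = 3,259.81 Cr

3,259.81 Cr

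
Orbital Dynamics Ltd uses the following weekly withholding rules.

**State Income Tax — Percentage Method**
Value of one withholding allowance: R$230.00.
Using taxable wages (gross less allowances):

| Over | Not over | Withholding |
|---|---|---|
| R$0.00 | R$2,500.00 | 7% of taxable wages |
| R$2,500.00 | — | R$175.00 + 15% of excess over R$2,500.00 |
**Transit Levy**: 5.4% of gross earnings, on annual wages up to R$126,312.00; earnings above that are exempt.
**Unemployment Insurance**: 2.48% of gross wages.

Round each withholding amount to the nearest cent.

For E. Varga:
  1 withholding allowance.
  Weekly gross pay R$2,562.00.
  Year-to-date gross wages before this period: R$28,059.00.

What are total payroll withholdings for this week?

R$365.13

State Income Tax: taxable = R$2,562.00 − 1×R$230.00 = R$2,332.00
  7% × R$2,332.00 = R$163.24
Transit Levy: 5.4% × R$2,562.00 = R$138.35
Unemployment Insurance: 2.48% × R$2,562.00 = R$63.54
Total: R$163.24 + R$138.35 + R$63.54 = R$365.13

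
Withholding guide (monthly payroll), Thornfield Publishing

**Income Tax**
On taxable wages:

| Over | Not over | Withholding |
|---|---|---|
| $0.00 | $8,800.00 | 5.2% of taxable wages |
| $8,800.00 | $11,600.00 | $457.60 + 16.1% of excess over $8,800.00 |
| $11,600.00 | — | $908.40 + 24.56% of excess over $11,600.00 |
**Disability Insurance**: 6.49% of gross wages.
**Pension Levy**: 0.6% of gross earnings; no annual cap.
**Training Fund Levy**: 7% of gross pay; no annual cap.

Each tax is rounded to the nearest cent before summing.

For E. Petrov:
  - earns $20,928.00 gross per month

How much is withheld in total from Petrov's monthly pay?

$6,148.12

Income Tax: taxable = $20,928.00
  $908.40 + 24.56% × ($20,928.00 − $11,600.00) = $908.40 + 24.56% × $9,328.00 = $3,199.36
Disability Insurance: 6.49% × $20,928.00 = $1,358.23
Pension Levy: 0.6% × $20,928.00 = $125.57
Training Fund Levy: 7% × $20,928.00 = $1,464.96
Total: $3,199.36 + $1,358.23 + $125.57 + $1,464.96 = $6,148.12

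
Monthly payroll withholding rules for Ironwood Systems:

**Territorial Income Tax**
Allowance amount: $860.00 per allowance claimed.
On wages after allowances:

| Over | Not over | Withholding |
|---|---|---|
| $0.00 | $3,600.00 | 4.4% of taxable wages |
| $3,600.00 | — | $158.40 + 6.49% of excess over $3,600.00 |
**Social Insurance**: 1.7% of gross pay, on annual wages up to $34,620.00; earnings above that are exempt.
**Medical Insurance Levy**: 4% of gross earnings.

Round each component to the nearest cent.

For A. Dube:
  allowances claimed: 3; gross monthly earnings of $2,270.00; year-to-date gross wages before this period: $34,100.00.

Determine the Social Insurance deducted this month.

$8.84

Social Insurance: cap $34,620.00 − YTD $34,100.00 = $520.00 subject; 1.7% × $520.00 = $8.84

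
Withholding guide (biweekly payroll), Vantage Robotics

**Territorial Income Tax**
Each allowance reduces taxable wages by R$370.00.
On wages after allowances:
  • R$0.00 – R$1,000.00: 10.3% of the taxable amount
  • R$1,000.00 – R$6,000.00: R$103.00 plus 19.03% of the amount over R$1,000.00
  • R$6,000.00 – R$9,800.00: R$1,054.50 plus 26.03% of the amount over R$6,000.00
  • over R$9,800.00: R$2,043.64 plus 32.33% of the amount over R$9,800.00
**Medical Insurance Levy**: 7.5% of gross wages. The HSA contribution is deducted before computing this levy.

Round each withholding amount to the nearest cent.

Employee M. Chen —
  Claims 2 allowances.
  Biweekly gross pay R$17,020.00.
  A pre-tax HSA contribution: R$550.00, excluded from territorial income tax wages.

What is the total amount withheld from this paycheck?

R$5,196.06

Territorial Income Tax: taxable = R$17,020.00 − R$550.00 − 2×R$370.00 = R$15,730.00
  R$2,043.64 + 32.33% × (R$15,730.00 − R$9,800.00) = R$2,043.64 + 32.33% × R$5,930.00 = R$3,960.81
Medical Insurance Levy: 7.5% × R$16,470.00 = R$1,235.25
Total: R$3,960.81 + R$1,235.25 = R$5,196.06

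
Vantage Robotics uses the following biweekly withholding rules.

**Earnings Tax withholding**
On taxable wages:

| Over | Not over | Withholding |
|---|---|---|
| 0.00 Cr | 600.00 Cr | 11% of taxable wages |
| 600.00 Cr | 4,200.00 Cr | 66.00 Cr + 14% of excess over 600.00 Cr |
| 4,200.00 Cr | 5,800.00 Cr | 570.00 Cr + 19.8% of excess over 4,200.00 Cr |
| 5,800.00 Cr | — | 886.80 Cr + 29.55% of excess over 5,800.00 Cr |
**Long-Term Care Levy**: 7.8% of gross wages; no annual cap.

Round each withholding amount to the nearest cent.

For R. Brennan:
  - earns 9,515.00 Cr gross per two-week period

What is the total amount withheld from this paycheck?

2,726.75 Cr

Earnings Tax: taxable = 9,515.00 Cr
  886.80 Cr + 29.55% × (9,515.00 Cr − 5,800.00 Cr) = 886.80 Cr + 29.55% × 3,715.00 Cr = 1,984.58 Cr
Long-Term Care Levy: 7.8% × 9,515.00 Cr = 742.17 Cr
Total: 1,984.58 Cr + 742.17 Cr = 2,726.75 Cr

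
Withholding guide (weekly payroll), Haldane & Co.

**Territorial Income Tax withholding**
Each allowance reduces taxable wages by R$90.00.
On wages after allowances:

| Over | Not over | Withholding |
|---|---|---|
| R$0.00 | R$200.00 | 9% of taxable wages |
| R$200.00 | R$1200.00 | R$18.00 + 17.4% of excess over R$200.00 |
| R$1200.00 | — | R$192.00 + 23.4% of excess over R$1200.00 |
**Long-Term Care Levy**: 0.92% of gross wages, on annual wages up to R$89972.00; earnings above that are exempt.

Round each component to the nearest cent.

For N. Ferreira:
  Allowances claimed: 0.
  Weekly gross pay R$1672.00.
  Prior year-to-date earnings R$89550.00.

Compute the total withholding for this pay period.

R$306.33

Territorial Income Tax: taxable = R$1672.00
  R$192.00 + 23.4% × (R$1672.00 − R$1200.00) = R$192.00 + 23.4% × R$472.00 = R$302.45
Long-Term Care Levy: cap R$89972.00 − YTD R$89550.00 = R$422.00 subject; 0.92% × R$422.00 = R$3.88
Total: R$302.45 + R$3.88 = R$306.33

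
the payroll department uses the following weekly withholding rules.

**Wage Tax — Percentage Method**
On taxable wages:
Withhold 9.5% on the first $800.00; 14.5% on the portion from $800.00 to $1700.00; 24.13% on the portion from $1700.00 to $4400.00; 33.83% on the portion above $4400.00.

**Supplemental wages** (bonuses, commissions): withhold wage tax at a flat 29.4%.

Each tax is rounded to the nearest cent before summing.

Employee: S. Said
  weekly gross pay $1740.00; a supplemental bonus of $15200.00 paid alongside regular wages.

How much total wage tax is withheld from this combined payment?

Wage Tax: taxable = $1740.00
  $206.50 + 24.13% × ($1740.00 − $1700.00) = $206.50 + 24.13% × $40.00 = $216.15
Supplemental (29.4% flat on bonus): 29.4% × $15200.00 = $4468.80
Total wage tax: $216.15 + $4468.80 = $4684.95

$4684.95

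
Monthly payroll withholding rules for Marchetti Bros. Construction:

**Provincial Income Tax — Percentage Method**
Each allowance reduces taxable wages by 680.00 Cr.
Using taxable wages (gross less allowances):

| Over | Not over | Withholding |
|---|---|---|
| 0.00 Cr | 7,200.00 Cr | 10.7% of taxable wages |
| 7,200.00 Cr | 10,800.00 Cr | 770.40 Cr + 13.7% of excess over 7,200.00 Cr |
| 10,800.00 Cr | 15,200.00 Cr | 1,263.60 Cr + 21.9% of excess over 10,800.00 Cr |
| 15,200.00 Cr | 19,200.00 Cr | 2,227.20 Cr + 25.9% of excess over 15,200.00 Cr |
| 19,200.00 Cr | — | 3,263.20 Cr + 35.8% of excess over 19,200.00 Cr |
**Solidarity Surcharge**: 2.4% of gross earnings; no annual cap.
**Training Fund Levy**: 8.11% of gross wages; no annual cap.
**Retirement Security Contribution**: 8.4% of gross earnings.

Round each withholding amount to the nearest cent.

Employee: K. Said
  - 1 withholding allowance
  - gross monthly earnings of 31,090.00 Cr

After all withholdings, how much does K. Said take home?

Provincial Income Tax: taxable = 31,090.00 Cr − 1×680.00 Cr = 30,410.00 Cr
  3,263.20 Cr + 35.8% × (30,410.00 Cr − 19,200.00 Cr) = 3,263.20 Cr + 35.8% × 11,210.00 Cr = 7,276.38 Cr
Solidarity Surcharge: 2.4% × 31,090.00 Cr = 746.16 Cr
Training Fund Levy: 8.11% × 31,090.00 Cr = 2,521.40 Cr
Retirement Security Contribution: 8.4% × 31,090.00 Cr = 2,611.56 Cr
Total withheld: 7,276.38 Cr + 746.16 Cr + 2,521.40 Cr + 2,611.56 Cr = 13,155.50 Cr
Net pay: 31,090.00 Cr − 13,155.50 Cr = 17,934.50 Cr

17,934.50 Cr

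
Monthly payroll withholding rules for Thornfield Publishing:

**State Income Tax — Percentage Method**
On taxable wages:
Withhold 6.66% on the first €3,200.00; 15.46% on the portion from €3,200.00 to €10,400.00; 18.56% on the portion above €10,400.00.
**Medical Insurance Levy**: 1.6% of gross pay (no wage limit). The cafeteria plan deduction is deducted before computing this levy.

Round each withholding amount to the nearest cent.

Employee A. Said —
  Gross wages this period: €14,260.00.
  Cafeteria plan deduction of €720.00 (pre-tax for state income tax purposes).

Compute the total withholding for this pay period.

State Income Tax: taxable = €14,260.00 − €720.00 = €13,540.00
  €1,326.24 + 18.56% × (€13,540.00 − €10,400.00) = €1,326.24 + 18.56% × €3,140.00 = €1,909.02
Medical Insurance Levy: 1.6% × €13,540.00 = €216.64
Total: €1,909.02 + €216.64 = €2,125.66

€2,125.66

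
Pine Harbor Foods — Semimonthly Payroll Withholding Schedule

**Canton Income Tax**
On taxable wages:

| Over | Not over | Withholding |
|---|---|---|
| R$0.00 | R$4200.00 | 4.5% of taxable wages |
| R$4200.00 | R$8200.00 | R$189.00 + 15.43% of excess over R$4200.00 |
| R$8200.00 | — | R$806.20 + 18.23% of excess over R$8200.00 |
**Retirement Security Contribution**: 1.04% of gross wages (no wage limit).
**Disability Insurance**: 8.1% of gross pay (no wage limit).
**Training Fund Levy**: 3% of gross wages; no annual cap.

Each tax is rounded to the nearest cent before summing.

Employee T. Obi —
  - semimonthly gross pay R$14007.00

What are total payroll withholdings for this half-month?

R$3565.27

Canton Income Tax: taxable = R$14007.00
  R$806.20 + 18.23% × (R$14007.00 − R$8200.00) = R$806.20 + 18.23% × R$5807.00 = R$1864.82
Retirement Security Contribution: 1.04% × R$14007.00 = R$145.67
Disability Insurance: 8.1% × R$14007.00 = R$1134.57
Training Fund Levy: 3% × R$14007.00 = R$420.21
Total: R$1864.82 + R$145.67 + R$1134.57 + R$420.21 = R$3565.27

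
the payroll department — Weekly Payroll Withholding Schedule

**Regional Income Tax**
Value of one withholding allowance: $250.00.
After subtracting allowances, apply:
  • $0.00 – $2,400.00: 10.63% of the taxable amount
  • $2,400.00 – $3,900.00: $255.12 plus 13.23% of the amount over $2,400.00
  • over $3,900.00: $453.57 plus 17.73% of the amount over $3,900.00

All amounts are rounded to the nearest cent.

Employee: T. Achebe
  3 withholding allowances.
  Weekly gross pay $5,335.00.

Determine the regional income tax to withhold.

$575.02

Regional Income Tax: taxable = $5,335.00 − 3×$250.00 = $4,585.00
  $453.57 + 17.73% × ($4,585.00 − $3,900.00) = $453.57 + 17.73% × $685.00 = $575.02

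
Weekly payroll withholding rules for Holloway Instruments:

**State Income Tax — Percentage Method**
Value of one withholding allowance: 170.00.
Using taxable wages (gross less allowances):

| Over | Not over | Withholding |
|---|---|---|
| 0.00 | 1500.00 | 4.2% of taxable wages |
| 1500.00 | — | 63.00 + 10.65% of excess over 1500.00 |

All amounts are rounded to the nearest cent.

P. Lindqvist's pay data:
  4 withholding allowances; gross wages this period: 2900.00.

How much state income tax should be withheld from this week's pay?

State Income Tax: taxable = 2900.00 − 4×170.00 = 2220.00
  63.00 + 10.65% × (2220.00 − 1500.00) = 63.00 + 10.65% × 720.00 = 139.68

139.68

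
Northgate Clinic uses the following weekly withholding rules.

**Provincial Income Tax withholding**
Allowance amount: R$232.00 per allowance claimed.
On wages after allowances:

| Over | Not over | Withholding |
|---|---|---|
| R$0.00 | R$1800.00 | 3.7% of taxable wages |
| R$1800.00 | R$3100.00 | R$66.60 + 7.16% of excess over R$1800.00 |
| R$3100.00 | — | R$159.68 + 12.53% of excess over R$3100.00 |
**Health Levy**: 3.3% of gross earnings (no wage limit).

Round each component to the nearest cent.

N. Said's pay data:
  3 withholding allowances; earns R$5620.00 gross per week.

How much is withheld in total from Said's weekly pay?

Provincial Income Tax: taxable = R$5620.00 − 3×R$232.00 = R$4924.00
  R$159.68 + 12.53% × (R$4924.00 − R$3100.00) = R$159.68 + 12.53% × R$1824.00 = R$388.23
Health Levy: 3.3% × R$5620.00 = R$185.46
Total: R$388.23 + R$185.46 = R$573.69

R$573.69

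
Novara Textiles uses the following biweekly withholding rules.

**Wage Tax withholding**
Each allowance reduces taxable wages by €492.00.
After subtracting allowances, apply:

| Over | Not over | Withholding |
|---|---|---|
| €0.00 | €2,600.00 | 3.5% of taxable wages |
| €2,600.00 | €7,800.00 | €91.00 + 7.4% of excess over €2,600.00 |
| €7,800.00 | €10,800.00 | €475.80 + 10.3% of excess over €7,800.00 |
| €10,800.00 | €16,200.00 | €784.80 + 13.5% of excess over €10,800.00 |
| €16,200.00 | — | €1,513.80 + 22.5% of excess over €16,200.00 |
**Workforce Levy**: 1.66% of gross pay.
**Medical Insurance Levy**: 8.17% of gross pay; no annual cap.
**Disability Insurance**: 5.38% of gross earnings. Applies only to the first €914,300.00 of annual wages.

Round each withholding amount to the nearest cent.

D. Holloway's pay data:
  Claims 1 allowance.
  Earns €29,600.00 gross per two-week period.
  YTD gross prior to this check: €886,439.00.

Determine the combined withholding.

Wage Tax: taxable = €29,600.00 − 1×€492.00 = €29,108.00
  €1,513.80 + 22.5% × (€29,108.00 − €16,200.00) = €1,513.80 + 22.5% × €12,908.00 = €4,418.10
Workforce Levy: 1.66% × €29,600.00 = €491.36
Medical Insurance Levy: 8.17% × €29,600.00 = €2,418.32
Disability Insurance: cap €914,300.00 − YTD €886,439.00 = €27,861.00 subject; 5.38% × €27,861.00 = €1,498.92
Total: €4,418.10 + €491.36 + €2,418.32 + €1,498.92 = €8,826.70

€8,826.70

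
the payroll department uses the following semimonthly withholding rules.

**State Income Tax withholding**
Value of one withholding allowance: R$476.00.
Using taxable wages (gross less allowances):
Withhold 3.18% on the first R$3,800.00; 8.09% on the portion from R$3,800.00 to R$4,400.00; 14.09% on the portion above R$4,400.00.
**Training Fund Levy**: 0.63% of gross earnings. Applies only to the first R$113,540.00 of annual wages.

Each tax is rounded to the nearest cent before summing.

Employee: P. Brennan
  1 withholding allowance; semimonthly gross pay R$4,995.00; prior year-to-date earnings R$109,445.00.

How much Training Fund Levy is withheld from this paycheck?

Training Fund Levy: cap R$113,540.00 − YTD R$109,445.00 = R$4,095.00 subject; 0.63% × R$4,095.00 = R$25.80

R$25.80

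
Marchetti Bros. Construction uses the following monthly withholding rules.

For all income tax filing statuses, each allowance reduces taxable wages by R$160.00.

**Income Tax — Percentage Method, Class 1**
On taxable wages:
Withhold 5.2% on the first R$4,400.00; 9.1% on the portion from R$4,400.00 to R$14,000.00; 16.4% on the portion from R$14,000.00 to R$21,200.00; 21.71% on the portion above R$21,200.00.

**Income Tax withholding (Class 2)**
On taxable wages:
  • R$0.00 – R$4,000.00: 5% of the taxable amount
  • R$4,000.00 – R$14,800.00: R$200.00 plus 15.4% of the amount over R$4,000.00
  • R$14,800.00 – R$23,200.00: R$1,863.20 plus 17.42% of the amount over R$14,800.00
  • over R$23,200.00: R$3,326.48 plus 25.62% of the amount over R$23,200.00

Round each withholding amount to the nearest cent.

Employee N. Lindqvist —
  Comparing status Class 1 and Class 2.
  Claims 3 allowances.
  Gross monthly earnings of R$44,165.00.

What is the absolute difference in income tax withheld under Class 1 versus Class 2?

R$1,410.05

Income Tax (Class 1): taxable = R$44,165.00 − 3×R$160.00 = R$43,685.00
  R$2,283.20 + 21.71% × (R$43,685.00 − R$21,200.00) = R$2,283.20 + 21.71% × R$22,485.00 = R$7,164.69
Income Tax (Class 2): taxable = R$44,165.00 − 3×R$160.00 = R$43,685.00
  R$3,326.48 + 25.62% × (R$43,685.00 − R$23,200.00) = R$3,326.48 + 25.62% × R$20,485.00 = R$8,574.74
Difference: |R$7,164.69 − R$8,574.74| = R$1,410.05 (higher under Class 2)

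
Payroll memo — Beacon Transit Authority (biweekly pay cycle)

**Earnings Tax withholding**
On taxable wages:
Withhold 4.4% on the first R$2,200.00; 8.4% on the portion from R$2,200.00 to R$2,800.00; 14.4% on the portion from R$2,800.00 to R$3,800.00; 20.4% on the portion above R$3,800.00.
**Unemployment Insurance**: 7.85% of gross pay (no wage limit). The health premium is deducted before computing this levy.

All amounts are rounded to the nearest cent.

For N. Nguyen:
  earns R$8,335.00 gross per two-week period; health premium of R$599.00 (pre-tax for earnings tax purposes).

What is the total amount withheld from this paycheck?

R$1,701.42

Earnings Tax: taxable = R$8,335.00 − R$599.00 = R$7,736.00
  R$291.20 + 20.4% × (R$7,736.00 − R$3,800.00) = R$291.20 + 20.4% × R$3,936.00 = R$1,094.14
Unemployment Insurance: 7.85% × R$7,736.00 = R$607.28
Total: R$1,094.14 + R$607.28 = R$1,701.42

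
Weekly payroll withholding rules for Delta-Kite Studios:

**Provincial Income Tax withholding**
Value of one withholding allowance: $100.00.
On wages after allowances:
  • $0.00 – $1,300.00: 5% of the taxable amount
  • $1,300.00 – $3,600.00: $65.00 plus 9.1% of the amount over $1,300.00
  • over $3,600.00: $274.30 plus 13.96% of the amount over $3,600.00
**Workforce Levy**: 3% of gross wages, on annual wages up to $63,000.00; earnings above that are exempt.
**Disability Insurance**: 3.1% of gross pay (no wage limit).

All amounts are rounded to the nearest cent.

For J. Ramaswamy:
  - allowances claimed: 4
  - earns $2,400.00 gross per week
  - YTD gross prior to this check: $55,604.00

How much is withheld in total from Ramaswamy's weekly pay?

$275.10

Provincial Income Tax: taxable = $2,400.00 − 4×$100.00 = $2,000.00
  $65.00 + 9.1% × ($2,000.00 − $1,300.00) = $65.00 + 9.1% × $700.00 = $128.70
Workforce Levy: 3% × $2,400.00 = $72.00
Disability Insurance: 3.1% × $2,400.00 = $74.40
Total: $128.70 + $72.00 + $74.40 = $275.10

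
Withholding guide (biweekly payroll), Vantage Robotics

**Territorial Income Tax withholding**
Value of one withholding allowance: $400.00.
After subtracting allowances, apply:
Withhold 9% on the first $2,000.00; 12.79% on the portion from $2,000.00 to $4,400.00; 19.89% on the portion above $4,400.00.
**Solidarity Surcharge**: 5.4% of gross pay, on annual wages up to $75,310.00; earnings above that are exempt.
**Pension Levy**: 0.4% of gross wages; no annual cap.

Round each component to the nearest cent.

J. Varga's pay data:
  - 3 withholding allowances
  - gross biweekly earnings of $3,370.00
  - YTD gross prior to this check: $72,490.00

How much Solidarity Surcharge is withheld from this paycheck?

$152.28

Solidarity Surcharge: cap $75,310.00 − YTD $72,490.00 = $2,820.00 subject; 5.4% × $2,820.00 = $152.28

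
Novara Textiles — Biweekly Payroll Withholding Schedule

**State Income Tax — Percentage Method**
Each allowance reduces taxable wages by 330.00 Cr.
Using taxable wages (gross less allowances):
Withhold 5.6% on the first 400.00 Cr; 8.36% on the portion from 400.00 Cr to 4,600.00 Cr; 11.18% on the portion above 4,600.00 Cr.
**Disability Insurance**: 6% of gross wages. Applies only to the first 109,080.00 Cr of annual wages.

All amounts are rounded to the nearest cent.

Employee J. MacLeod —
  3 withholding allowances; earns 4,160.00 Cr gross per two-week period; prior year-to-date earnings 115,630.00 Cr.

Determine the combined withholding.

253.97 Cr

State Income Tax: taxable = 4,160.00 Cr − 3×330.00 Cr = 3,170.00 Cr
  22.40 Cr + 8.36% × (3,170.00 Cr − 400.00 Cr) = 22.40 Cr + 8.36% × 2,770.00 Cr = 253.97 Cr
Disability Insurance: YTD 115,630.00 Cr ≥ cap 109,080.00 Cr → 0.00 Cr
Total: 253.97 Cr + 0.00 Cr = 253.97 Cr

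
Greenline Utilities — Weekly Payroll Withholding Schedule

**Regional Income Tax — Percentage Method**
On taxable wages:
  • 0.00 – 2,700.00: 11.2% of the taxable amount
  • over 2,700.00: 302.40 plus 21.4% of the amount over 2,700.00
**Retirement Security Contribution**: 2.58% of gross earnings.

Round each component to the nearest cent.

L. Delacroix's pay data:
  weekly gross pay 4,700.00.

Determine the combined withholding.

Regional Income Tax: taxable = 4,700.00
  302.40 + 21.4% × (4,700.00 − 2,700.00) = 302.40 + 21.4% × 2,000.00 = 730.40
Retirement Security Contribution: 2.58% × 4,700.00 = 121.26
Total: 730.40 + 121.26 = 851.66

851.66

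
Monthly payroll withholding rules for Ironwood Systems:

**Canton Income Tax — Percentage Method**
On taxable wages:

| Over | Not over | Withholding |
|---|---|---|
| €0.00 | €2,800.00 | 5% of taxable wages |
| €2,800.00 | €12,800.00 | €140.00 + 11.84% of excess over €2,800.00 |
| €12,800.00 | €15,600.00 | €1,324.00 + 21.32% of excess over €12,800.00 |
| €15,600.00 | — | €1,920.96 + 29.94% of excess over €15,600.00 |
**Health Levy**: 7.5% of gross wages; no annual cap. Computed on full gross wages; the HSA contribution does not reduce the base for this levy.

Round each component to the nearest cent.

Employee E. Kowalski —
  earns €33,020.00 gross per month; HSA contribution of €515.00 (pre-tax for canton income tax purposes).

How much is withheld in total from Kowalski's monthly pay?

€9,458.82

Canton Income Tax: taxable = €33,020.00 − €515.00 = €32,505.00
  €1,920.96 + 29.94% × (€32,505.00 − €15,600.00) = €1,920.96 + 29.94% × €16,905.00 = €6,982.32
Health Levy: 7.5% × €33,020.00 = €2,476.50
Total: €6,982.32 + €2,476.50 = €9,458.82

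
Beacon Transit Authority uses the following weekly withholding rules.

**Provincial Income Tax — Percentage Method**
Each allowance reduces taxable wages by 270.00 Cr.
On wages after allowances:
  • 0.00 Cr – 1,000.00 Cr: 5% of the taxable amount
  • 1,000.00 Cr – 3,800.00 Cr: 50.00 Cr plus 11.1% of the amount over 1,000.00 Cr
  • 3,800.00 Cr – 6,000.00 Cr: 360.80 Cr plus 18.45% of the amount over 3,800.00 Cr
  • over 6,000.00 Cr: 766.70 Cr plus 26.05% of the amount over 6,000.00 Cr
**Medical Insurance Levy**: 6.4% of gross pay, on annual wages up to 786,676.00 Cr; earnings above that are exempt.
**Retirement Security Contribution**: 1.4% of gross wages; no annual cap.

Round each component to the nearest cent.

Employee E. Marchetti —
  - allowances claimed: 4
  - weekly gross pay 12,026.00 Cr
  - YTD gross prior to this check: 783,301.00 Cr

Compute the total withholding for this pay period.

2,439.49 Cr

Provincial Income Tax: taxable = 12,026.00 Cr − 4×270.00 Cr = 10,946.00 Cr
  766.70 Cr + 26.05% × (10,946.00 Cr − 6,000.00 Cr) = 766.70 Cr + 26.05% × 4,946.00 Cr = 2,055.13 Cr
Medical Insurance Levy: cap 786,676.00 Cr − YTD 783,301.00 Cr = 3,375.00 Cr subject; 6.4% × 3,375.00 Cr = 216.00 Cr
Retirement Security Contribution: 1.4% × 12,026.00 Cr = 168.36 Cr
Total: 2,055.13 Cr + 216.00 Cr + 168.36 Cr = 2,439.49 Cr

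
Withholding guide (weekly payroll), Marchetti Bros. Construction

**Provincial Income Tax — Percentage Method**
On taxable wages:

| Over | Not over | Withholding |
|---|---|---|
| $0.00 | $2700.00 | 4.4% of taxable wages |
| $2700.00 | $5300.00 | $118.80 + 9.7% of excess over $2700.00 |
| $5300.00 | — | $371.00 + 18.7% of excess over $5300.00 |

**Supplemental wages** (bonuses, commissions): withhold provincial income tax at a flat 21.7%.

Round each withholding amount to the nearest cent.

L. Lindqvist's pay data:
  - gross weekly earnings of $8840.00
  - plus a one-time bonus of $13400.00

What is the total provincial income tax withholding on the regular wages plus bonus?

$3940.78

Provincial Income Tax: taxable = $8840.00
  $371.00 + 18.7% × ($8840.00 − $5300.00) = $371.00 + 18.7% × $3540.00 = $1032.98
Supplemental (21.7% flat on bonus): 21.7% × $13400.00 = $2907.80
Total provincial income tax: $1032.98 + $2907.80 = $3940.78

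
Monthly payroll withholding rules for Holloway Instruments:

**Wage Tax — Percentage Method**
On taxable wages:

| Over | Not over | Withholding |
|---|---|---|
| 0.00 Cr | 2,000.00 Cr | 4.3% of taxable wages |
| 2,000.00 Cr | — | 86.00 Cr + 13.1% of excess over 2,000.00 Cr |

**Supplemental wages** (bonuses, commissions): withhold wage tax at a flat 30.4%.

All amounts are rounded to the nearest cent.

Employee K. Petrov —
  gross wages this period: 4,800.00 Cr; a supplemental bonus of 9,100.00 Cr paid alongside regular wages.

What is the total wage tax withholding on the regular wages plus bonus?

3,219.20 Cr

Wage Tax: taxable = 4,800.00 Cr
  86.00 Cr + 13.1% × (4,800.00 Cr − 2,000.00 Cr) = 86.00 Cr + 13.1% × 2,800.00 Cr = 452.80 Cr
Supplemental (30.4% flat on bonus): 30.4% × 9,100.00 Cr = 2,766.40 Cr
Total wage tax: 452.80 Cr + 2,766.40 Cr = 3,219.20 Cr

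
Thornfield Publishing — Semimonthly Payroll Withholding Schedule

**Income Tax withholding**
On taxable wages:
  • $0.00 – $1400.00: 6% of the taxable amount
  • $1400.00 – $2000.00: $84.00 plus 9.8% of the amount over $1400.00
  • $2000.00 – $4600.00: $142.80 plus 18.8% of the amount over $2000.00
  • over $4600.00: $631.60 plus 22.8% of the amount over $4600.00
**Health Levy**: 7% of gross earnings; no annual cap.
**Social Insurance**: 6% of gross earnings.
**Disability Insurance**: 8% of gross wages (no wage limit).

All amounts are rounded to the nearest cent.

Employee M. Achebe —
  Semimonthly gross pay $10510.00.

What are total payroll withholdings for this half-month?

Income Tax: taxable = $10510.00
  $631.60 + 22.8% × ($10510.00 − $4600.00) = $631.60 + 22.8% × $5910.00 = $1979.08
Health Levy: 7% × $10510.00 = $735.70
Social Insurance: 6% × $10510.00 = $630.60
Disability Insurance: 8% × $10510.00 = $840.80
Total: $1979.08 + $735.70 + $630.60 + $840.80 = $4186.18

$4186.18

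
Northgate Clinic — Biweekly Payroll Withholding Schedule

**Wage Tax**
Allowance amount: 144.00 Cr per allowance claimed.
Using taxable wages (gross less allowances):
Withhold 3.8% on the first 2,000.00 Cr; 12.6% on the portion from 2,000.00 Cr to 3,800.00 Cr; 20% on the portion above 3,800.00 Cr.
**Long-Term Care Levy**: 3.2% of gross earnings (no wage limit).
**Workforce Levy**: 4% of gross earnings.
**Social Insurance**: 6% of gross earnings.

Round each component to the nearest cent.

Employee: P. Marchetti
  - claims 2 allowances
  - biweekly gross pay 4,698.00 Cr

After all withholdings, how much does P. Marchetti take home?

3,653.06 Cr

Wage Tax: taxable = 4,698.00 Cr − 2×144.00 Cr = 4,410.00 Cr
  302.80 Cr + 20% × (4,410.00 Cr − 3,800.00 Cr) = 302.80 Cr + 20% × 610.00 Cr = 424.80 Cr
Long-Term Care Levy: 3.2% × 4,698.00 Cr = 150.34 Cr
Workforce Levy: 4% × 4,698.00 Cr = 187.92 Cr
Social Insurance: 6% × 4,698.00 Cr = 281.88 Cr
Total withheld: 424.80 Cr + 150.34 Cr + 187.92 Cr + 281.88 Cr = 1,044.94 Cr
Net pay: 4,698.00 Cr − 1,044.94 Cr = 3,653.06 Cr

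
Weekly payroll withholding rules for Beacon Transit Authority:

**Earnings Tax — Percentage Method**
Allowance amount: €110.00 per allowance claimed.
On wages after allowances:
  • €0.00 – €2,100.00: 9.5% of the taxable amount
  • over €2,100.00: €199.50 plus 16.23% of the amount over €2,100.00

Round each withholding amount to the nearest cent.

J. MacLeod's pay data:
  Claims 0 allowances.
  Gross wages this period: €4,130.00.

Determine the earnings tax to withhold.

€528.97

Earnings Tax: taxable = €4,130.00
  €199.50 + 16.23% × (€4,130.00 − €2,100.00) = €199.50 + 16.23% × €2,030.00 = €528.97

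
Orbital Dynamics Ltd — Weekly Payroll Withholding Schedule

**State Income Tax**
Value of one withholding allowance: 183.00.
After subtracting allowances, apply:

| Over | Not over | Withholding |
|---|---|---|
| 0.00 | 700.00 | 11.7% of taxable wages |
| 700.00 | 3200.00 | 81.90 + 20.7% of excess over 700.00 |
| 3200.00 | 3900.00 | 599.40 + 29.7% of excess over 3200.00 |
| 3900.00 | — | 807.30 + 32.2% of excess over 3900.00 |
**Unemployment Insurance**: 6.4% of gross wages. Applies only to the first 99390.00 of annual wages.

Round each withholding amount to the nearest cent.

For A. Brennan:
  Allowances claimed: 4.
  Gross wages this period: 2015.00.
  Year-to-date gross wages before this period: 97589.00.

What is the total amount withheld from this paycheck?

317.84

State Income Tax: taxable = 2015.00 − 4×183.00 = 1283.00
  81.90 + 20.7% × (1283.00 − 700.00) = 81.90 + 20.7% × 583.00 = 202.58
Unemployment Insurance: cap 99390.00 − YTD 97589.00 = 1801.00 subject; 6.4% × 1801.00 = 115.26
Total: 202.58 + 115.26 = 317.84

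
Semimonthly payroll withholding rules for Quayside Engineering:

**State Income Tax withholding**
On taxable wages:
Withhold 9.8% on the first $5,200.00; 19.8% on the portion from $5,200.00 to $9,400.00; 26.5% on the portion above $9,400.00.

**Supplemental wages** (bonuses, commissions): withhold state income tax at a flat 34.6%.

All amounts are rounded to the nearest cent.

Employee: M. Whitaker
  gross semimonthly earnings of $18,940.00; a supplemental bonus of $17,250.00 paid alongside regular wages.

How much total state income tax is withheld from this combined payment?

$9,837.80

State Income Tax: taxable = $18,940.00
  $1,341.20 + 26.5% × ($18,940.00 − $9,400.00) = $1,341.20 + 26.5% × $9,540.00 = $3,869.30
Supplemental (34.6% flat on bonus): 34.6% × $17,250.00 = $5,968.50
Total state income tax: $3,869.30 + $5,968.50 = $9,837.80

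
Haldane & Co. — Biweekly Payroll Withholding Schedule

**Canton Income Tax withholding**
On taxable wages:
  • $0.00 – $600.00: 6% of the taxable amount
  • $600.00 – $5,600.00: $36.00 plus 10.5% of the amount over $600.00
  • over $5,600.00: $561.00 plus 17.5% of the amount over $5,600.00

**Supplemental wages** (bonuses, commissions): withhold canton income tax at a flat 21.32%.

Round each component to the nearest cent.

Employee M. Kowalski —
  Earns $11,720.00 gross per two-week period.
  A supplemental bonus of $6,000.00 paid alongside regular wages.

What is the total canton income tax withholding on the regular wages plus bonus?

$2,911.20

Canton Income Tax: taxable = $11,720.00
  $561.00 + 17.5% × ($11,720.00 − $5,600.00) = $561.00 + 17.5% × $6,120.00 = $1,632.00
Supplemental (21.32% flat on bonus): 21.32% × $6,000.00 = $1,279.20
Total canton income tax: $1,632.00 + $1,279.20 = $2,911.20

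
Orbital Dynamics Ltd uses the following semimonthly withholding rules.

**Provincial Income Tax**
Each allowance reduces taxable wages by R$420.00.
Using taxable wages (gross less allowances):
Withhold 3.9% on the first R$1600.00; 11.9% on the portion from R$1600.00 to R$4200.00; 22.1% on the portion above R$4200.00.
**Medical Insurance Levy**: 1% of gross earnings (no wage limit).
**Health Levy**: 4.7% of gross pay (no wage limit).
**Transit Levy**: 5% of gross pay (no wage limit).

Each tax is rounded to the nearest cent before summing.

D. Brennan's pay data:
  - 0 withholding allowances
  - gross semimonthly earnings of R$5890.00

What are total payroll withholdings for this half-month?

Provincial Income Tax: taxable = R$5890.00
  R$371.80 + 22.1% × (R$5890.00 − R$4200.00) = R$371.80 + 22.1% × R$1690.00 = R$745.29
Medical Insurance Levy: 1% × R$5890.00 = R$58.90
Health Levy: 4.7% × R$5890.00 = R$276.83
Transit Levy: 5% × R$5890.00 = R$294.50
Total: R$745.29 + R$58.90 + R$276.83 + R$294.50 = R$1375.52

R$1375.52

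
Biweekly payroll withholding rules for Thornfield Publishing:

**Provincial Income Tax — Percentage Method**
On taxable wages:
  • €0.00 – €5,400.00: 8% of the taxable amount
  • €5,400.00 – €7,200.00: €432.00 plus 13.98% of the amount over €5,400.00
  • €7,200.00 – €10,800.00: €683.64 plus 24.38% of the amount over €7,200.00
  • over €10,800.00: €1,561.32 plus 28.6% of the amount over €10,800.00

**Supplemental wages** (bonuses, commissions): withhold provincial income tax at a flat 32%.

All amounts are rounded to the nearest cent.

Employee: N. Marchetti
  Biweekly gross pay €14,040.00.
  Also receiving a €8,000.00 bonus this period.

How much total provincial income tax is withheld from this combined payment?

€5,047.96

Provincial Income Tax: taxable = €14,040.00
  €1,561.32 + 28.6% × (€14,040.00 − €10,800.00) = €1,561.32 + 28.6% × €3,240.00 = €2,487.96
Supplemental (32% flat on bonus): 32% × €8,000.00 = €2,560.00
Total provincial income tax: €2,487.96 + €2,560.00 = €5,047.96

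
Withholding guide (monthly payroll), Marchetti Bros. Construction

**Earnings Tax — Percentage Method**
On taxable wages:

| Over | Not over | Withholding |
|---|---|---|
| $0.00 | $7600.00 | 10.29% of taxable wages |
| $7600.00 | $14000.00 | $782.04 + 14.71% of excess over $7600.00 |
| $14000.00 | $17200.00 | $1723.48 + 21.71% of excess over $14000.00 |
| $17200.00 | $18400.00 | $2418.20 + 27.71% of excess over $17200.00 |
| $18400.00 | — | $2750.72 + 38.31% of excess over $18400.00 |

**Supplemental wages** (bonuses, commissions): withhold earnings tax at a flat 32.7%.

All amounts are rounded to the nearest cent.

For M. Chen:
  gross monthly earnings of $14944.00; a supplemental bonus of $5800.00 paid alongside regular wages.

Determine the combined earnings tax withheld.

$3825.02

Earnings Tax: taxable = $14944.00
  $1723.48 + 21.71% × ($14944.00 − $14000.00) = $1723.48 + 21.71% × $944.00 = $1928.42
Supplemental (32.7% flat on bonus): 32.7% × $5800.00 = $1896.60
Total earnings tax: $1928.42 + $1896.60 = $3825.02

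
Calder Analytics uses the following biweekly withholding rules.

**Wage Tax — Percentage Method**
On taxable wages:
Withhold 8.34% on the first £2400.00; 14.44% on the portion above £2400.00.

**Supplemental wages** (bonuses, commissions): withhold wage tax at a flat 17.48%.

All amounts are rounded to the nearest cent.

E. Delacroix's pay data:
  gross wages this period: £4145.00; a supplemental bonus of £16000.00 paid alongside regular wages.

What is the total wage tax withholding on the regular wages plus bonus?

£3248.94

Wage Tax: taxable = £4145.00
  £200.16 + 14.44% × (£4145.00 − £2400.00) = £200.16 + 14.44% × £1745.00 = £452.14
Supplemental (17.48% flat on bonus): 17.48% × £16000.00 = £2796.80
Total wage tax: £452.14 + £2796.80 = £3248.94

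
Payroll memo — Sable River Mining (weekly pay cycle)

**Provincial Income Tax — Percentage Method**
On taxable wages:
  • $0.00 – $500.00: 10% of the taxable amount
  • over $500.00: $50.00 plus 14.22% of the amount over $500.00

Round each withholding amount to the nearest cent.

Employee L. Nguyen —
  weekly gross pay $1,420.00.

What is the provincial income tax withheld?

$180.82

Provincial Income Tax: taxable = $1,420.00
  $50.00 + 14.22% × ($1,420.00 − $500.00) = $50.00 + 14.22% × $920.00 = $180.82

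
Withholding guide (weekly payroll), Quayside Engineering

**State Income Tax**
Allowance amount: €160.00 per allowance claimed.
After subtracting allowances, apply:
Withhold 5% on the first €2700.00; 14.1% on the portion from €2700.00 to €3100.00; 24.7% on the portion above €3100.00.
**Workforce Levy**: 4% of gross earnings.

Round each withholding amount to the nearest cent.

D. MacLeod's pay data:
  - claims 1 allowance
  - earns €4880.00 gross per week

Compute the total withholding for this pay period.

State Income Tax: taxable = €4880.00 − 1×€160.00 = €4720.00
  €191.40 + 24.7% × (€4720.00 − €3100.00) = €191.40 + 24.7% × €1620.00 = €591.54
Workforce Levy: 4% × €4880.00 = €195.20
Total: €591.54 + €195.20 = €786.74

€786.74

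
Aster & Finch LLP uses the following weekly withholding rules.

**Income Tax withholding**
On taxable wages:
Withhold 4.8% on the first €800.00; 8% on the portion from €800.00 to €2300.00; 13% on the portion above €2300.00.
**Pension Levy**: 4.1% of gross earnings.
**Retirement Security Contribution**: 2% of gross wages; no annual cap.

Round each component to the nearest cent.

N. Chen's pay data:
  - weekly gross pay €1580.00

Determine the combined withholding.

€197.18

Income Tax: taxable = €1580.00
  €38.40 + 8% × (€1580.00 − €800.00) = €38.40 + 8% × €780.00 = €100.80
Pension Levy: 4.1% × €1580.00 = €64.78
Retirement Security Contribution: 2% × €1580.00 = €31.60
Total: €100.80 + €64.78 + €31.60 = €197.18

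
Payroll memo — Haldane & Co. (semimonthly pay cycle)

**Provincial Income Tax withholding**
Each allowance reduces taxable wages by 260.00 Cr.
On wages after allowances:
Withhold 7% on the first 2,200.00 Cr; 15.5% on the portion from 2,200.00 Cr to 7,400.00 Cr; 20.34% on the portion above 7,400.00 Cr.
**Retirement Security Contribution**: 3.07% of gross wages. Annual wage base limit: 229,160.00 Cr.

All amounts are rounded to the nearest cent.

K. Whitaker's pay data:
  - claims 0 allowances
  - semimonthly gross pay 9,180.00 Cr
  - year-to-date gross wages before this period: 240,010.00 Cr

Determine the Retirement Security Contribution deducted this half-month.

0.00 Cr

Retirement Security Contribution: YTD 240,010.00 Cr ≥ cap 229,160.00 Cr → 0.00 Cr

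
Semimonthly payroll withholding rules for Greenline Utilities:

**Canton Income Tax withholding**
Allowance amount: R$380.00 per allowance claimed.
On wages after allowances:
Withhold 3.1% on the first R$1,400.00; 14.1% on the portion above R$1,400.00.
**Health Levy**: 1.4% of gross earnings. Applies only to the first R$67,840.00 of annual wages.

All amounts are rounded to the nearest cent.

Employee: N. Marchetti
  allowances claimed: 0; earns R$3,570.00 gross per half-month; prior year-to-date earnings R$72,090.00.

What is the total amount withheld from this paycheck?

R$349.37

Canton Income Tax: taxable = R$3,570.00
  R$43.40 + 14.1% × (R$3,570.00 − R$1,400.00) = R$43.40 + 14.1% × R$2,170.00 = R$349.37
Health Levy: YTD R$72,090.00 ≥ cap R$67,840.00 → R$0.00
Total: R$349.37 + R$0.00 = R$349.37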